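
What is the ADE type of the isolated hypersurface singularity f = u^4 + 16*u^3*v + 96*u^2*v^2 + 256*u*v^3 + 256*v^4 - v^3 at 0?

E_{6}

The Hessian of f at 0 has rank 0. Corank 2; j^3 = -v^3 is a perfect cube, so E-series; the 4-jet and mu = 6 give E_6.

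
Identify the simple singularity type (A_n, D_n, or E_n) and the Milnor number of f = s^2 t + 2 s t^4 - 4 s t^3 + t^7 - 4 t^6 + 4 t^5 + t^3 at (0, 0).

Type D_{4}, Milnor number mu = 4.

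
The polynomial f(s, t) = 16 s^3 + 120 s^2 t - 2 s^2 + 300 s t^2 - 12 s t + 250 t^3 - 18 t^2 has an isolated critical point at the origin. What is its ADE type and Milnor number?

Type A2, Milnor number mu = 2.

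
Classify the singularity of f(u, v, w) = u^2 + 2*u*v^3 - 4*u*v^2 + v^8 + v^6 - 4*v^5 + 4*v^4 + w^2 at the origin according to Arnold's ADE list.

A7

The Hessian of f at 0 is [[2, 0, 0], [0, 0, 0], [0, 0, 2]] with rank 2, so corank 1. A Groebner basis of the Jacobian ideal J(f) in C{u,v,w} is {u^3 - 8*u^2 + 32*u*v^2 + 32*u*v + 64*u - 128*v^2, u^2*v + 4*u^2 - 12*u*v^2 - 8*u*v - 16*u + 32*v^2, u + v^3 - 2*v^2, w}; counting standard monomials gives mu = 7. Corank 1: A-series; mu = 7 gives A_7.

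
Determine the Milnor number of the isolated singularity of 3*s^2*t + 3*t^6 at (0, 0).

7

The Hessian of f at 0 is [[0, 0], [0, 0]] with rank 0, so corank 2. A Groebner basis of the Jacobian ideal J(f) in C{s,t} is {s^2/6 + t^5, s^3, s*t}; counting standard monomials gives mu = 7. Corank 2; j^3 = 3*s^2*t has shape L^2 M (L != M), so D-series; mu = 7 gives D_7.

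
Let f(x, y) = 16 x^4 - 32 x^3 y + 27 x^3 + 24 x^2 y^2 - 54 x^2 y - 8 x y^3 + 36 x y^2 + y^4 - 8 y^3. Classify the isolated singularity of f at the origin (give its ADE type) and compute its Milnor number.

The Hessian of f at 0 has rank 0. Corank 2; j^3 = (3*x - 2*y)^3 is a perfect cube, so E-series; the 4-jet and mu = 6 give E_6.

Type E6, Milnor number mu = 6.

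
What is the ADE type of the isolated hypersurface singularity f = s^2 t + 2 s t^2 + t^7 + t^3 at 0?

D_8

The Hessian of f at 0 is [[0, 0], [0, 0]] with rank 0, so corank 2. A Groebner basis of the Jacobian ideal J(f) in C{s,t} is {s^2/7 + t^6 - t^2/7, s^3 + t^3, s*t + t^2}; counting standard monomials gives mu = 8. Corank 2; j^3 = t*(s + t)^2 has shape L^2 M (L != M), so D-series; mu = 8 gives D_8.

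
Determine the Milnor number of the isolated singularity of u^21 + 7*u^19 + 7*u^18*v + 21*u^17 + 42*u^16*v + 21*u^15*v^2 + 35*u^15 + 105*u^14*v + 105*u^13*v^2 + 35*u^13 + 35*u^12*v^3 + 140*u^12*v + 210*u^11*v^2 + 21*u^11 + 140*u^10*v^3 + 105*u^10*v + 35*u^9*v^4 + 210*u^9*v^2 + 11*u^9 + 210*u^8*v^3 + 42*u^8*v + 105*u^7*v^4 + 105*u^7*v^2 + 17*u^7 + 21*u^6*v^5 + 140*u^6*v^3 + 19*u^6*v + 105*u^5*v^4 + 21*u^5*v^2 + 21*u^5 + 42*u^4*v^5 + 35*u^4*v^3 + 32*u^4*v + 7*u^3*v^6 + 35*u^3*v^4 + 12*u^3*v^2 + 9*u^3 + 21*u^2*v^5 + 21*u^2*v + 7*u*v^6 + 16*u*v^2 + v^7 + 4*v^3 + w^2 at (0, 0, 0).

8

The Hessian of f at 0 has rank 1. Corank 2; j^3 = (u + v)*(3*u + 2*v)^2 has shape L^2 M (L != M), so D-series; mu = 8 gives D_8.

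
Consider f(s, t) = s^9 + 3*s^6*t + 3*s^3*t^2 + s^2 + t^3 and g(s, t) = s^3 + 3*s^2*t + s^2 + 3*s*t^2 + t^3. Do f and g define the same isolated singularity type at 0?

The Hessian of f at 0 has rank 1. Corank 1: A-series; mu = 2 gives A_2. The Hessian of g at 0 has rank 1. Corank 1: A-series; mu = 2 gives A_2. Both have type A_2, hence right-equivalent.

Yes.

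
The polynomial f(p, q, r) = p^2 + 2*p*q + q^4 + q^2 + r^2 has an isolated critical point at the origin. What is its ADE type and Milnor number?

Type A3, Milnor number mu = 3.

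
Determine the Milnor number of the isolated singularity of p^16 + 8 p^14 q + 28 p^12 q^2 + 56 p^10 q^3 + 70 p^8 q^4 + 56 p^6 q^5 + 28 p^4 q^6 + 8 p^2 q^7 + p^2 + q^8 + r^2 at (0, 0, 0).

7

The Hessian of f at 0 has rank 2. Corank 1: A-series; mu = 7 gives A_7.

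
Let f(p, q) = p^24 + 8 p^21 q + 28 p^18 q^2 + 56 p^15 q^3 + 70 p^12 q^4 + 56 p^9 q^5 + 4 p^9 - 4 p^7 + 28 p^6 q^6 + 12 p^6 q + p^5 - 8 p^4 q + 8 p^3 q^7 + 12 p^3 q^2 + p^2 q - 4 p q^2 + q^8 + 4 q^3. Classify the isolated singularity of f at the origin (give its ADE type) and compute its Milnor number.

Type D_{9}, Milnor number mu = 9.

The Hessian of f at 0 has rank 0. Corank 2; j^3 = q*(p - 2*q)^2 has shape L^2 M (L != M), so D-series; mu = 9 gives D_9.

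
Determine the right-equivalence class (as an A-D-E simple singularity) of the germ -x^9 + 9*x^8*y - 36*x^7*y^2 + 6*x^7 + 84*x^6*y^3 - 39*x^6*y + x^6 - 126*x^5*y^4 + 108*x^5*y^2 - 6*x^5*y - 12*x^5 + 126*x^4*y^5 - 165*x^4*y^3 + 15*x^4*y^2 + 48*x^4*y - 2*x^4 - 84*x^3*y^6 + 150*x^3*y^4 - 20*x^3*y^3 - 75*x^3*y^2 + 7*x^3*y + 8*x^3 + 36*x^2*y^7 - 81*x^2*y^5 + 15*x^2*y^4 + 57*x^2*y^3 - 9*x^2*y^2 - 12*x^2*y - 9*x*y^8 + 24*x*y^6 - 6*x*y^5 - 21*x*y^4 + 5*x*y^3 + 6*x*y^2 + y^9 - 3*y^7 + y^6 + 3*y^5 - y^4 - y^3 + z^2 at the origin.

E_{7}

The Hessian of f at 0 is [[0, 0, 0], [0, 0, 0], [0, 0, 2]] with rank 1, so corank 2. A Groebner basis of the Jacobian ideal J(f) in C{x,y,z} is {768*x^2 - 768*x*y + y^4 + 8*y^3 + 192*y^2, x^3 - 36*x^2 + 36*x*y - y^3/2 - 9*y^2, x^2*y - 40*x^2 + 40*x*y - 2*y^3/3 - 10*y^2, -32*x^2 + x*y^2 + 32*x*y - 5*y^3/6 - 8*y^2, z}; counting standard monomials gives mu = 7. Corank 2; j^3 = (2*x - y)^3 is a perfect cube, so E-series; the 4-jet and mu = 7 give E_7.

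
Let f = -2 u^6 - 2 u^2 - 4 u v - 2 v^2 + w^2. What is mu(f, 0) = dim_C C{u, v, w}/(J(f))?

5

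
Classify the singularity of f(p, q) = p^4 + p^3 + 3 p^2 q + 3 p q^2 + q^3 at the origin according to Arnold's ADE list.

E_{6}

The Hessian of f at 0 is [[0, 0], [0, 0]] with rank 0, so corank 2. A Groebner basis of the Jacobian ideal J(f) in C{p,q} is {q^4, p*q^2 + 2*q^3/3, p^2 + 2*p*q + q^2}; counting standard monomials gives mu = 6. Corank 2; j^3 = (p + q)^3 is a perfect cube, so E-series; the 4-jet and mu = 6 give E_6.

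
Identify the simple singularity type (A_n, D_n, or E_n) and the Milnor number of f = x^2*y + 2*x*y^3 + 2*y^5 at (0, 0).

Type D_{6}, Milnor number mu = 6.

The Hessian of f at 0 has rank 0. Corank 2; j^3 = x^2*y has shape L^2 M (L != M), so D-series; mu = 6 gives D_6.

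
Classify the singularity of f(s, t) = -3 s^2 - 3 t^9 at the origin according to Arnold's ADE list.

A_{8}

The Hessian of f at 0 is [[-6, 0], [0, 0]] with rank 1, so corank 1. A Groebner basis of the Jacobian ideal J(f) in C{s,t} is {t^8, s}; counting standard monomials gives mu = 8. Corank 1: A-series; mu = 8 gives A_8.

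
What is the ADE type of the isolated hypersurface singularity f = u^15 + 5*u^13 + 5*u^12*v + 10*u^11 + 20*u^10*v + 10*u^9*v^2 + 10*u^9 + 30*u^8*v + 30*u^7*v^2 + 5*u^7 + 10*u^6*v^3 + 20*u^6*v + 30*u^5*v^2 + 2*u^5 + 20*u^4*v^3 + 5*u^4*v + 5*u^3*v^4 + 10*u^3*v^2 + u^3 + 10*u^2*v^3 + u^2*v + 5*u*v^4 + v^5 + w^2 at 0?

D_6

The Hessian of f at 0 is [[0, 0, 0], [0, 0, 0], [0, 0, 2]] with rank 1, so corank 2. A Groebner basis of the Jacobian ideal J(f) in C{u,v,w} is {-u*v/5 + v^4, u*v^2, u^2 + u*v, w}; counting standard monomials gives mu = 6. Corank 2; j^3 = u^2*(u + v) has shape L^2 M (L != M), so D-series; mu = 6 gives D_6.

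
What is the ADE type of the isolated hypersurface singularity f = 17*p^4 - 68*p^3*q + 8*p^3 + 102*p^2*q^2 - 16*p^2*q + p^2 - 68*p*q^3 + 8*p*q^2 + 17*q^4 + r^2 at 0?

A_{3}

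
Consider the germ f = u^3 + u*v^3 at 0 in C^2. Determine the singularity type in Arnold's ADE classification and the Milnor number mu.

Type E_7, Milnor number mu = 7.

The Hessian of f at 0 has rank 0. Corank 2; j^3 = u^3 is a perfect cube, so E-series; the 4-jet and mu = 7 give E_7.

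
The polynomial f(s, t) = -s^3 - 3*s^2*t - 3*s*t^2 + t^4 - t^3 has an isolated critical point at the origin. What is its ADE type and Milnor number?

Type E_6, Milnor number mu = 6.

The Hessian of f at 0 has rank 0. Corank 2; j^3 = -(s + t)^3 is a perfect cube, so E-series; the 4-jet and mu = 6 give E_6.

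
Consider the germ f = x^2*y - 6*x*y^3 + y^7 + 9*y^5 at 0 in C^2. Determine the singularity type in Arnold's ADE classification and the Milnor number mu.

The Hessian of f at 0 has rank 0. Corank 2; j^3 = x^2*y has shape L^2 M (L != M), so D-series; mu = 8 gives D_8.

Type D_{8}, Milnor number mu = 8.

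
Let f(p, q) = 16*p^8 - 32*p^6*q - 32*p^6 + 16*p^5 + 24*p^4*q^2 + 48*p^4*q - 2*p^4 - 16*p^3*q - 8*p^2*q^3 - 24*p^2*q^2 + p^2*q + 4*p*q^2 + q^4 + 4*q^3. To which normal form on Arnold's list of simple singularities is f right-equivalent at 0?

The Hessian of f at 0 has rank 0. Corank 2; j^3 = q*(p + 2*q)^2 has shape L^2 M (L != M), so D-series; mu = 5 gives D_5.

D_{5}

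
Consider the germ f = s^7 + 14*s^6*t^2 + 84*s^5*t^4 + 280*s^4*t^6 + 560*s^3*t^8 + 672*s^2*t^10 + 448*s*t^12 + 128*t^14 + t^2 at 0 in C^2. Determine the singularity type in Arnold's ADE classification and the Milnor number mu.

Type A_{6}, Milnor number mu = 6.

The Hessian of f at 0 is [[0, 0], [0, 2]] with rank 1, so corank 1. A Groebner basis of the Jacobian ideal J(f) in C{s,t} is {s^6, t}; counting standard monomials gives mu = 6. Corank 1: A-series; mu = 6 gives A_6.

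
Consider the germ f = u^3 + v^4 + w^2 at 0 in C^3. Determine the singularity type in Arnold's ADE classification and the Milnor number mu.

The Hessian of f at 0 is [[0, 0, 0], [0, 0, 0], [0, 0, 2]] with rank 1, so corank 2. A Groebner basis of the Jacobian ideal J(f) in C{u,v,w} is {v^3, u^2, w}; counting standard monomials gives mu = 6. Corank 2; j^3 = u^3 is a perfect cube, so E-series; the 4-jet and mu = 6 give E_6.

Type E_6, Milnor number mu = 6.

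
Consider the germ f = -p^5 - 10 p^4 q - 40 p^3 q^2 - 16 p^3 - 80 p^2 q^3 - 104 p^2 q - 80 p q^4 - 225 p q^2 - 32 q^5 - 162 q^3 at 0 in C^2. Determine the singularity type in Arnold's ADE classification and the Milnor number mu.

The Hessian of f at 0 is [[0, 0], [0, 0]] with rank 0, so corank 2. A Groebner basis of the Jacobian ideal J(f) in C{p,q} is {1024*p*q/5 + q^4 + 2304*q^2/5, p*q^2 + 9*q^3/4, p^2 + 17*p*q/4 + 9*q^2/2}; counting standard monomials gives mu = 6. Corank 2; j^3 = -(p + 2*q)*(4*p + 9*q)^2 has shape L^2 M (L != M), so D-series; mu = 6 gives D_6.

Type D_6, Milnor number mu = 6.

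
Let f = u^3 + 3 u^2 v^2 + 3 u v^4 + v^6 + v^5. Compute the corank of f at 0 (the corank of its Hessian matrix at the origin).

2

The Hessian at 0 is [[0, 0], [0, 0]] of rank 0; hence corank 2.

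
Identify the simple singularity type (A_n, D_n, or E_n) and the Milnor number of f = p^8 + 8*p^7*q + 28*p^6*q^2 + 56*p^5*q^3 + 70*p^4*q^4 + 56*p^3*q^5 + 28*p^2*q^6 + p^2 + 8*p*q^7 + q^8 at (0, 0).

Type A_7, Milnor number mu = 7.

The Hessian of f at 0 has rank 1. Corank 1: A-series; mu = 7 gives A_7.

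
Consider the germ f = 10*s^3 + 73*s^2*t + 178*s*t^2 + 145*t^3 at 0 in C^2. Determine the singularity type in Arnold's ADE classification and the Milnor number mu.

The Hessian of f at 0 has rank 0. Corank 2; j^3 = (2*s + 5*t)*(5*s^2 + 24*s*t + 29*t^2) splits into three distinct lines over C (the quadratic factor has nonzero discriminant), so D_4.

Type D_4, Milnor number mu = 4.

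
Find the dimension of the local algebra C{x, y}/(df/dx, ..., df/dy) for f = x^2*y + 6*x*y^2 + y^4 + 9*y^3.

5

The Hessian of f at 0 has rank 0. Corank 2; j^3 = y*(x + 3*y)^2 has shape L^2 M (L != M), so D-series; mu = 5 gives D_5.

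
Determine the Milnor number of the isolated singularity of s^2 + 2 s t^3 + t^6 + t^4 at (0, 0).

The Hessian of f at 0 is [[2, 0], [0, 0]] with rank 1, so corank 1. A Groebner basis of the Jacobian ideal J(f) in C{s,t} is {t^3, s}; counting standard monomials gives mu = 3. Corank 1: A-series; mu = 3 gives A_3.

3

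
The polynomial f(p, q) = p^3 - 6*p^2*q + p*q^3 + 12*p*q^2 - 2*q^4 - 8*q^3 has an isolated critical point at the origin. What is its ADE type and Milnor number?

Type E7, Milnor number mu = 7.

The Hessian of f at 0 is [[0, 0], [0, 0]] with rank 0, so corank 2. A Groebner basis of the Jacobian ideal J(f) in C{p,q} is {p^3 - 6*p^2*q - 48*p^2 + 192*p*q - 192*q^2, 6*p^2 + p*q^2 - 24*p*q + 24*q^2, 3*p^2 - 12*p*q + q^3 + 12*q^2}; counting standard monomials gives mu = 7. Corank 2; j^3 = (p - 2*q)^3 is a perfect cube, so E-series; the 4-jet and mu = 7 give E_7.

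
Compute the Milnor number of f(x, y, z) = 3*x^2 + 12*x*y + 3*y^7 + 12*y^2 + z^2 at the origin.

6

The Hessian of f at 0 is [[6, 12, 0], [12, 24, 0], [0, 0, 2]] with rank 2, so corank 1. A Groebner basis of the Jacobian ideal J(f) in C{x,y,z} is {y^6, x + 2*y, z}; counting standard monomials gives mu = 6. Corank 1: A-series; mu = 6 gives A_6.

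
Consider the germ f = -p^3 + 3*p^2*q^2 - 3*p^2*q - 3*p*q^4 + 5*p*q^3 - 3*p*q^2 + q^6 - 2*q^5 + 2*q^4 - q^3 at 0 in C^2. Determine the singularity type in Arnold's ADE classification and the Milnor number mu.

Type E7, Milnor number mu = 7.

The Hessian of f at 0 has rank 0. Corank 2; j^3 = -(p + q)^3 is a perfect cube, so E-series; the 4-jet and mu = 7 give E_7.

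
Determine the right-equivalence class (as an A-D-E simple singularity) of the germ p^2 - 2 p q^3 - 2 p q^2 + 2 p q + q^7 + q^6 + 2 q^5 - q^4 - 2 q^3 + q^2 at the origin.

The Hessian of f at 0 has rank 1. Corank 1: A-series; mu = 6 gives A_6.

A6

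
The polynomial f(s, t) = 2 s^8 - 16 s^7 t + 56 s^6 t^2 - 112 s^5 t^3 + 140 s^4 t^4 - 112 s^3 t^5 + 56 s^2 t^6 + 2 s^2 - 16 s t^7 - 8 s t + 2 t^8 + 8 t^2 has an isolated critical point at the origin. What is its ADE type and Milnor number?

Type A_{7}, Milnor number mu = 7.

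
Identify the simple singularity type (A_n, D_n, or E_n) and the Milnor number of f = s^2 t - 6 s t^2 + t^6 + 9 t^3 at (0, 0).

Type D_{7}, Milnor number mu = 7.

The Hessian of f at 0 has rank 0. Corank 2; j^3 = t*(s - 3*t)^2 has shape L^2 M (L != M), so D-series; mu = 7 gives D_7.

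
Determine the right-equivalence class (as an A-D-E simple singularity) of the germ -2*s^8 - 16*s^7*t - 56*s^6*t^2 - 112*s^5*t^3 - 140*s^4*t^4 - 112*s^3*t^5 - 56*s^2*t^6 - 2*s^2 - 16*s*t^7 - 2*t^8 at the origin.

A_7

The Hessian of f at 0 has rank 1. Corank 1: A-series; mu = 7 gives A_7.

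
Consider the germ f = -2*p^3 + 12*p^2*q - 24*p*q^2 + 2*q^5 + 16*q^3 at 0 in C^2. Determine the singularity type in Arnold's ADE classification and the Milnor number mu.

Type E8, Milnor number mu = 8.

The Hessian of f at 0 is [[0, 0], [0, 0]] with rank 0, so corank 2. A Groebner basis of the Jacobian ideal J(f) in C{p,q} is {q^4, p^2 - 4*p*q + 4*q^2}; counting standard monomials gives mu = 8. Corank 2; j^3 = -2*(p - 2*q)^3 is a perfect cube, so E-series; the 5-jet and mu = 8 give E_8.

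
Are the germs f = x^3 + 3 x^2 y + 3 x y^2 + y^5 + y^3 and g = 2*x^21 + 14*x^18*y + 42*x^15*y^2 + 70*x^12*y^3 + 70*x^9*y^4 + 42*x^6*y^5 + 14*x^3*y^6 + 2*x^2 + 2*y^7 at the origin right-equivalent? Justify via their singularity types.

No.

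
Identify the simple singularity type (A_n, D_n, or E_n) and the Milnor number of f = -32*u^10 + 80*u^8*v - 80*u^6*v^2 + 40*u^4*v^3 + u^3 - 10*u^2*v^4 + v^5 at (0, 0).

The Hessian of f at 0 has rank 0. Corank 2; j^3 = u^3 is a perfect cube, so E-series; the 5-jet and mu = 8 give E_8.

Type E_8, Milnor number mu = 8.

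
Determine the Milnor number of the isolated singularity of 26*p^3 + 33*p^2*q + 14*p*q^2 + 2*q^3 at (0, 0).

4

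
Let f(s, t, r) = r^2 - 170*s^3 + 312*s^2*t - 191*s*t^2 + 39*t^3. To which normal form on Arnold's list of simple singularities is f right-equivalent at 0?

D_4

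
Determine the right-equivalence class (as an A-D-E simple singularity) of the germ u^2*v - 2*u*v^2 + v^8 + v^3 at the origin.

The Hessian of f at 0 is [[0, 0], [0, 0]] with rank 0, so corank 2. A Groebner basis of the Jacobian ideal J(f) in C{u,v} is {u^2/8 + v^7 - v^2/8, u^3 - v^3, u*v - v^2}; counting standard monomials gives mu = 9. Corank 2; j^3 = v*(u - v)^2 has shape L^2 M (L != M), so D-series; mu = 9 gives D_9.

D9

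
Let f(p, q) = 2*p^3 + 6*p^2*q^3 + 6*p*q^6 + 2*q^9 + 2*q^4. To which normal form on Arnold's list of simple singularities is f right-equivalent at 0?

The Hessian of f at 0 has rank 0. Corank 2; j^3 = 2*p^3 is a perfect cube, so E-series; the 4-jet and mu = 6 give E_6.

E_6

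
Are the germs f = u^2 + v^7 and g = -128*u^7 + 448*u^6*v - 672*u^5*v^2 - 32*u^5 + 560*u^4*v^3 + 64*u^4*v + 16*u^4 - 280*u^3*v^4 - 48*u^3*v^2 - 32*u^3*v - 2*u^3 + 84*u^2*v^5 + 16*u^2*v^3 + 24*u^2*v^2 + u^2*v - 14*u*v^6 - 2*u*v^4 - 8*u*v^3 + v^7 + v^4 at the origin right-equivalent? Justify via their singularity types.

No.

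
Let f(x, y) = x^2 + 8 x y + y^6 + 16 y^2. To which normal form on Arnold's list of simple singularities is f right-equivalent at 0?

A_{5}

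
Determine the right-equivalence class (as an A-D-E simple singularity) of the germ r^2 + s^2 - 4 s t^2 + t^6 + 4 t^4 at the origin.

The Hessian of f at 0 is [[2, 0, 0], [0, 0, 0], [0, 0, 2]] with rank 2, so corank 1. A Groebner basis of the Jacobian ideal J(f) in C{s,t,r} is {s^3, s^2*t, -s/2 + t^2, r}; counting standard monomials gives mu = 5. Corank 1: A-series; mu = 5 gives A_5.

A_5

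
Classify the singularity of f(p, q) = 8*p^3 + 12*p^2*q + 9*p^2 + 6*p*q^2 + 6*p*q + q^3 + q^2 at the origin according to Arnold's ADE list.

The Hessian of f at 0 is [[18, 6], [6, 2]] with rank 1, so corank 1. A Groebner basis of the Jacobian ideal J(f) in C{p,q} is {q^2, p + q/3}; counting standard monomials gives mu = 2. Corank 1: A-series; mu = 2 gives A_2.

A_{2}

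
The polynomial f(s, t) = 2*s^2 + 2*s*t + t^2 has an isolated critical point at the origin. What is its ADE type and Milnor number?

Type A1, Milnor number mu = 1.

The Hessian of f at 0 has rank 2. Corank 0: nondegenerate Morse point, so A_1.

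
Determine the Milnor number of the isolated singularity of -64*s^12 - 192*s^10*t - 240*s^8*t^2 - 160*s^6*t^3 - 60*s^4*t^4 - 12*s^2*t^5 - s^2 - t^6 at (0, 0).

5

The Hessian of f at 0 has rank 1. Corank 1: A-series; mu = 5 gives A_5.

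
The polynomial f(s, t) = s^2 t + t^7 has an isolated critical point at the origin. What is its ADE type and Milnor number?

The Hessian of f at 0 has rank 0. Corank 2; j^3 = s^2*t has shape L^2 M (L != M), so D-series; mu = 8 gives D_8.

Type D8, Milnor number mu = 8.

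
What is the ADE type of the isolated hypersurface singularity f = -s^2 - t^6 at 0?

The Hessian of f at 0 has rank 1. Corank 1: A-series; mu = 5 gives A_5.

A5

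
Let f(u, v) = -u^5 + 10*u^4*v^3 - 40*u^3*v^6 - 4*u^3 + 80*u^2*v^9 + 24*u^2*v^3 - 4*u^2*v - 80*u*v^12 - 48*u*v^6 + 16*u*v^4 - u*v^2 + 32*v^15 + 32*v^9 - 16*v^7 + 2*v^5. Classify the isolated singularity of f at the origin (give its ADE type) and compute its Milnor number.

The Hessian of f at 0 has rank 0. Corank 2; j^3 = -u*(2*u + v)^2 has shape L^2 M (L != M), so D-series; mu = 6 gives D_6.

Type D6, Milnor number mu = 6.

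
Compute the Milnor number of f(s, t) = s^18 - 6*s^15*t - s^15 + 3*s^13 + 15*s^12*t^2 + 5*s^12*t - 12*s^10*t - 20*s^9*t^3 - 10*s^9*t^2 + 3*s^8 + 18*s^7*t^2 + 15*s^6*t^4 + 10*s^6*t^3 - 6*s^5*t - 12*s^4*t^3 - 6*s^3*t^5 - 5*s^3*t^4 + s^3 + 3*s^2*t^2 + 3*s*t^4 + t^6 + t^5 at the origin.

8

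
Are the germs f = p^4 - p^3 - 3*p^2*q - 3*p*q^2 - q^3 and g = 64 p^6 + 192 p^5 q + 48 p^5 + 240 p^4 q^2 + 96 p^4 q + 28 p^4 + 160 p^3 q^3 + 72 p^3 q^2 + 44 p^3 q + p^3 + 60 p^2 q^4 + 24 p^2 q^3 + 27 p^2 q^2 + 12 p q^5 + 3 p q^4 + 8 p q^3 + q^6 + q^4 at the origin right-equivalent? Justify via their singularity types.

The Hessian of f at 0 is [[0, 0], [0, 0]] with rank 0, so corank 2. A Groebner basis of the Jacobian ideal J(f) in C{p,q} is {q^4, p*q^2 + 2*q^3/3, p^2 + 2*p*q + q^2}; counting standard monomials gives mu = 6. Corank 2; j^3 = -(p + q)^3 is a perfect cube, so E-series; the 4-jet and mu = 6 give E_6. The Hessian of g at 0 is [[0, 0], [0, 0]] with rank 0, so corank 2. A Groebner basis of the Jacobian ideal J(g) in C{p,q} is {p^3, p^2*q, p^2/2 + p*q^2, -3*p^2 + q^3}; counting standard monomials gives mu = 6. Corank 2; j^3 = p^3 is a perfect cube, so E-series; the 4-jet and mu = 6 give E_6. Both have type E_6, hence right-equivalent.

Yes.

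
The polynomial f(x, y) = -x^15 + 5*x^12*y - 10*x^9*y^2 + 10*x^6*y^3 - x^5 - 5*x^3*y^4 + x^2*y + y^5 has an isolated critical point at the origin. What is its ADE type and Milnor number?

The Hessian of f at 0 is [[0, 0], [0, 0]] with rank 0, so corank 2. A Groebner basis of the Jacobian ideal J(f) in C{x,y} is {x^2/5 + y^4, x^3, x*y}; counting standard monomials gives mu = 6. Corank 2; j^3 = x^2*y has shape L^2 M (L != M), so D-series; mu = 6 gives D_6.

Type D_{6}, Milnor number mu = 6.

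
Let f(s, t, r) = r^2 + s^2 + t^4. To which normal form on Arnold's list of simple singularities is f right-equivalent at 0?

The Hessian of f at 0 has rank 2. Corank 1: A-series; mu = 3 gives A_3.

A3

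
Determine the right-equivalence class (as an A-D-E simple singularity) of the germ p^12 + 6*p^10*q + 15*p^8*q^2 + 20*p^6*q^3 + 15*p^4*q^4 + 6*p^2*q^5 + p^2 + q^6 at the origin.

A_5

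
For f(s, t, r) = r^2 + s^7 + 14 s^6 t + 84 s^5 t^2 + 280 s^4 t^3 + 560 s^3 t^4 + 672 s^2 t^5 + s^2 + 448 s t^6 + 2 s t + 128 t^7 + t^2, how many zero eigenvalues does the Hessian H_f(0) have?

The Hessian at 0 is [[2, 2, 0], [2, 2, 0], [0, 0, 2]] of rank 2; hence corank 1.

1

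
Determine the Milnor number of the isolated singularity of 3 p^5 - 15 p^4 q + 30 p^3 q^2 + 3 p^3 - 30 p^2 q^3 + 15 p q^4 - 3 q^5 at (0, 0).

The Hessian of f at 0 has rank 0. Corank 2; j^3 = 3*p^3 is a perfect cube, so E-series; the 5-jet and mu = 8 give E_8.

8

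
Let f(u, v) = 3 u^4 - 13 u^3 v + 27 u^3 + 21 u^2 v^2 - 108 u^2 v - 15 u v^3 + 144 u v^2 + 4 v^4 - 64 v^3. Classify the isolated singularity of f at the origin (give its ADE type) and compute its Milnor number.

Type E7, Milnor number mu = 7.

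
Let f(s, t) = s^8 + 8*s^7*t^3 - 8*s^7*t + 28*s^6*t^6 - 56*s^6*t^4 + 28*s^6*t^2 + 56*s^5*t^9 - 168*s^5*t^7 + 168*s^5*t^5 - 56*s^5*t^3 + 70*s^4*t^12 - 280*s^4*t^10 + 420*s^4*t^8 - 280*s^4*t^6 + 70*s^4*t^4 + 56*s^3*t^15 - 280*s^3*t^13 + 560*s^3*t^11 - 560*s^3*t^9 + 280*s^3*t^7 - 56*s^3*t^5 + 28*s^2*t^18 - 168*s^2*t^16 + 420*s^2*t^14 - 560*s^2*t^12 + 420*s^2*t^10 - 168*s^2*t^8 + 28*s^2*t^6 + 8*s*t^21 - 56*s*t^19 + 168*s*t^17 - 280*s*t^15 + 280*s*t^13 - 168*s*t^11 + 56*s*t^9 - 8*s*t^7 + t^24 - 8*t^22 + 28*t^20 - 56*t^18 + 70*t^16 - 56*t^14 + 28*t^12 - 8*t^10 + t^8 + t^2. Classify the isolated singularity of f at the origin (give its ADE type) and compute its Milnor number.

Type A_7, Milnor number mu = 7.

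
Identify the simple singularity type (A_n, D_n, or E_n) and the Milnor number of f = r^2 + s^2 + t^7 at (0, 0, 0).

The Hessian of f at 0 is [[2, 0, 0], [0, 0, 0], [0, 0, 2]] with rank 2, so corank 1. A Groebner basis of the Jacobian ideal J(f) in C{s,t,r} is {t^6, s, r}; counting standard monomials gives mu = 6. Corank 1: A-series; mu = 6 gives A_6.

Type A6, Milnor number mu = 6.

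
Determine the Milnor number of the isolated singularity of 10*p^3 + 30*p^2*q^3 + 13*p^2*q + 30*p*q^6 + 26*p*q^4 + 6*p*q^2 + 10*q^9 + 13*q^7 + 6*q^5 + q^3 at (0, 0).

4

The Hessian of f at 0 is [[0, 0], [0, 0]] with rank 0, so corank 2. A Groebner basis of the Jacobian ideal J(f) in C{p,q} is {q^3, p^2 - 3*q^2/11, p*q + 6*q^2/11}; counting standard monomials gives mu = 4. Corank 2; j^3 = (2*p + q)*(5*p^2 + 4*p*q + q^2) splits into three distinct lines over C (the quadratic factor has nonzero discriminant), so D_4.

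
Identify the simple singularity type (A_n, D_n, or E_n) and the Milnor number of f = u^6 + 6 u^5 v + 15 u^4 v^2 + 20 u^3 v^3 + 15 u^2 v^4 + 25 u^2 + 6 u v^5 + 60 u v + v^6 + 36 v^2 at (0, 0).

The Hessian of f at 0 is [[50, 60], [60, 72]] with rank 1, so corank 1. A Groebner basis of the Jacobian ideal J(f) in C{u,v} is {v^5, u + 6*v/5}; counting standard monomials gives mu = 5. Corank 1: A-series; mu = 5 gives A_5.

Type A_{5}, Milnor number mu = 5.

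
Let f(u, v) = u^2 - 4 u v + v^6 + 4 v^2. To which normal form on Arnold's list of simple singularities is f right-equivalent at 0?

A_5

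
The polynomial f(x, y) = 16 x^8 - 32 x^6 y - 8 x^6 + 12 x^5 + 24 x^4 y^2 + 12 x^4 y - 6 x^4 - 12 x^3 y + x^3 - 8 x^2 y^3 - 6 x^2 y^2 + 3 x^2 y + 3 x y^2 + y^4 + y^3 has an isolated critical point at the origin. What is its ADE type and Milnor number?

The Hessian of f at 0 is [[0, 0], [0, 0]] with rank 0, so corank 2. A Groebner basis of the Jacobian ideal J(f) in C{x,y} is {x^3 - 3*x^2/4 - 3*x*y/2 - 3*y^2/4, x^2*y + x^2/2 + x*y + y^2/2, -x^2/4 + x*y^2 - x*y/2 - y^2/4, y^3}; counting standard monomials gives mu = 6. Corank 2; j^3 = (x + y)^3 is a perfect cube, so E-series; the 4-jet and mu = 6 give E_6.

Type E6, Milnor number mu = 6.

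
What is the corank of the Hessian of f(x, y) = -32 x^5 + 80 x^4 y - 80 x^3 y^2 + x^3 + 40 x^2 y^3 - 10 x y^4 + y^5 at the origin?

2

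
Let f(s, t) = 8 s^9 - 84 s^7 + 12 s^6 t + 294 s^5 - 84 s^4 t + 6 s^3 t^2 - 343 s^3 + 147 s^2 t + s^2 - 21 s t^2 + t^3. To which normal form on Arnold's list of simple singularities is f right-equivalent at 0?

A_{2}

The Hessian of f at 0 is [[2, 0], [0, 0]] with rank 1, so corank 1. A Groebner basis of the Jacobian ideal J(f) in C{s,t} is {t^2, s}; counting standard monomials gives mu = 2. Corank 1: A-series; mu = 2 gives A_2.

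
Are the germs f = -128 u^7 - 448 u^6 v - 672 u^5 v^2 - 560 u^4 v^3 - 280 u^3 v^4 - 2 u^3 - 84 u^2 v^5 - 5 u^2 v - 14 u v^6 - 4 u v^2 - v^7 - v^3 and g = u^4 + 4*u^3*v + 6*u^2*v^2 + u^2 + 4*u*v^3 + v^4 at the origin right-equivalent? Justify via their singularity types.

No.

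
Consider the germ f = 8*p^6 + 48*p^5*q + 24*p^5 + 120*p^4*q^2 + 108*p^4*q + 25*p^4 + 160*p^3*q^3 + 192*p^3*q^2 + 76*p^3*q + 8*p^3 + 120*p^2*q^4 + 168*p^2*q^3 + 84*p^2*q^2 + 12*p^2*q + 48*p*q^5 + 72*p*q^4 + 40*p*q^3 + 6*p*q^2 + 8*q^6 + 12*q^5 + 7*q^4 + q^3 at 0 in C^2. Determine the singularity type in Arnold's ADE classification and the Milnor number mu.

The Hessian of f at 0 has rank 0. Corank 2; j^3 = (2*p + q)^3 is a perfect cube, so E-series; the 4-jet and mu = 6 give E_6.

Type E6, Milnor number mu = 6.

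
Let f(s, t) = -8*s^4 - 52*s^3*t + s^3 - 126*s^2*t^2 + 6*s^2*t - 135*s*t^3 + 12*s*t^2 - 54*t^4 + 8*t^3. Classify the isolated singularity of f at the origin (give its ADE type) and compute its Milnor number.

Type E_{7}, Milnor number mu = 7.

The Hessian of f at 0 has rank 0. Corank 2; j^3 = (s + 2*t)^3 is a perfect cube, so E-series; the 4-jet and mu = 7 give E_7.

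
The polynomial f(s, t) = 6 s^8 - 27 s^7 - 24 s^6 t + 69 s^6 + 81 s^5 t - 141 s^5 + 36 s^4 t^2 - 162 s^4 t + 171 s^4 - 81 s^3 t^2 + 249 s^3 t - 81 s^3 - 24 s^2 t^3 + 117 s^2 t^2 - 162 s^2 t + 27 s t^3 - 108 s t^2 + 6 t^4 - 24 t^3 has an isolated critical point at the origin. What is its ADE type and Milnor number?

Type E7, Milnor number mu = 7.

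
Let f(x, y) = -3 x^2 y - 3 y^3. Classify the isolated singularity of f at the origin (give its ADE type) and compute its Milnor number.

The Hessian of f at 0 is [[0, 0], [0, 0]] with rank 0, so corank 2. A Groebner basis of the Jacobian ideal J(f) in C{x,y} is {y^3, x^2 + 3*y^2, x*y}; counting standard monomials gives mu = 4. Corank 2; j^3 = -3*y*(x^2 + y^2) splits into three distinct lines over C (the quadratic factor has nonzero discriminant), so D_4.

Type D_{4}, Milnor number mu = 4.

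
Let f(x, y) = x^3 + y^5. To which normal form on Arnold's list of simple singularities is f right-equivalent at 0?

E_8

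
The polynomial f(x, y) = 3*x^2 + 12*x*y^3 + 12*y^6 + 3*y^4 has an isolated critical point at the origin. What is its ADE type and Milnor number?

The Hessian of f at 0 is [[6, 0], [0, 0]] with rank 1, so corank 1. A Groebner basis of the Jacobian ideal J(f) in C{x,y} is {y^3, x}; counting standard monomials gives mu = 3. Corank 1: A-series; mu = 3 gives A_3.

Type A_3, Milnor number mu = 3.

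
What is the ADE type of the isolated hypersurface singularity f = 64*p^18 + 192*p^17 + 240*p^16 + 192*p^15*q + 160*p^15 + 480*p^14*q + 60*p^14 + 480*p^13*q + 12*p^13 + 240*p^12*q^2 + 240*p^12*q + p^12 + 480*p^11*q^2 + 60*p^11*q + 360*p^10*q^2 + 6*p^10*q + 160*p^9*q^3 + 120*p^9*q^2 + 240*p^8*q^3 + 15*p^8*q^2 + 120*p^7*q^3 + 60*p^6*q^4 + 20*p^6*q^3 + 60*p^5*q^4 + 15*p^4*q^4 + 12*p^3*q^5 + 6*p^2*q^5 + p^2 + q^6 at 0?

A_{5}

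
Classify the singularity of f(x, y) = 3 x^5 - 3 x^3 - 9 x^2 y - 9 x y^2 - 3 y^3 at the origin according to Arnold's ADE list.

The Hessian of f at 0 has rank 0. Corank 2; j^3 = -3*(x + y)^3 is a perfect cube, so E-series; the 5-jet and mu = 8 give E_8.

E_{8}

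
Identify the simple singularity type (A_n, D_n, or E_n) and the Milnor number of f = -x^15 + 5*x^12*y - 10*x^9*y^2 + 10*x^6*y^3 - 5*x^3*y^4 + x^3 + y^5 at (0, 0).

Type E8, Milnor number mu = 8.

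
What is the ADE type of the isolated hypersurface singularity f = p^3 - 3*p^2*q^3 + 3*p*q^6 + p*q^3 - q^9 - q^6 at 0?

E_7

The Hessian of f at 0 has rank 0. Corank 2; j^3 = p^3 is a perfect cube, so E-series; the 4-jet and mu = 7 give E_7.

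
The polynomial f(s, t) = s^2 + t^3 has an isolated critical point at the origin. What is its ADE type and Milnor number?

Type A_{2}, Milnor number mu = 2.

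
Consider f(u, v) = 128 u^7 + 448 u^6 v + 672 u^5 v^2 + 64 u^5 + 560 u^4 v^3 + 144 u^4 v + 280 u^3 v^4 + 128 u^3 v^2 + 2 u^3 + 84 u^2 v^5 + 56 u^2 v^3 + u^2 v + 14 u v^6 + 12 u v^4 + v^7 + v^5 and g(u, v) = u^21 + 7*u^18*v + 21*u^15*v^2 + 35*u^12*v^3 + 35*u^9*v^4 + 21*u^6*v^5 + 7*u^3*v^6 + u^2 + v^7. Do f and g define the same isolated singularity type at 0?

No.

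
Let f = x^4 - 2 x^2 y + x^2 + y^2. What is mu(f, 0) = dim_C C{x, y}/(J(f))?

1

The Hessian of f at 0 is [[2, 0], [0, 2]] with rank 2, so corank 0. A Groebner basis of the Jacobian ideal J(f) in C{x,y} is {x, y}; counting standard monomials gives mu = 1. Corank 0: nondegenerate Morse point, so A_1.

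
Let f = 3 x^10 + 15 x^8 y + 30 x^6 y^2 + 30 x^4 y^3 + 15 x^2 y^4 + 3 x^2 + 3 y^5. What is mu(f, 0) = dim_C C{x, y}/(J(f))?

4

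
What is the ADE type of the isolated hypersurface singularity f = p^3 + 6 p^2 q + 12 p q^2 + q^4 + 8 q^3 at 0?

E_6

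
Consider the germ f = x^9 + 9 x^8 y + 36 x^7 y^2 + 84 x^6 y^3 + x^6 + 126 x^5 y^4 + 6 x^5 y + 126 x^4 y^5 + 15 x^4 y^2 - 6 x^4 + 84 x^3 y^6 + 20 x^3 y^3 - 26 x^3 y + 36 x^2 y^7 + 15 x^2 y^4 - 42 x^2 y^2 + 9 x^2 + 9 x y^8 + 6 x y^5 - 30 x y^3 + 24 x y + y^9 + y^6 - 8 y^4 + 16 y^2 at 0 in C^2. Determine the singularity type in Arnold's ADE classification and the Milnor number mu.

Type A_{8}, Milnor number mu = 8.

The Hessian of f at 0 has rank 1. Corank 1: A-series; mu = 8 gives A_8.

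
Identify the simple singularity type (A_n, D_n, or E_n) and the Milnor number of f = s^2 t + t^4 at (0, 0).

The Hessian of f at 0 has rank 0. Corank 2; j^3 = s^2*t has shape L^2 M (L != M), so D-series; mu = 5 gives D_5.

Type D_{5}, Milnor number mu = 5.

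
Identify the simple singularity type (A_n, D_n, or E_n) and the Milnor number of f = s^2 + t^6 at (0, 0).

Type A_{5}, Milnor number mu = 5.

The Hessian of f at 0 has rank 1. Corank 1: A-series; mu = 5 gives A_5.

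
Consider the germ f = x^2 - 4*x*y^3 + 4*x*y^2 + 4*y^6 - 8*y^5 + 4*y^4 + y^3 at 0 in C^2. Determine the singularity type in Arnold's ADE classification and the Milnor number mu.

Type A_{2}, Milnor number mu = 2.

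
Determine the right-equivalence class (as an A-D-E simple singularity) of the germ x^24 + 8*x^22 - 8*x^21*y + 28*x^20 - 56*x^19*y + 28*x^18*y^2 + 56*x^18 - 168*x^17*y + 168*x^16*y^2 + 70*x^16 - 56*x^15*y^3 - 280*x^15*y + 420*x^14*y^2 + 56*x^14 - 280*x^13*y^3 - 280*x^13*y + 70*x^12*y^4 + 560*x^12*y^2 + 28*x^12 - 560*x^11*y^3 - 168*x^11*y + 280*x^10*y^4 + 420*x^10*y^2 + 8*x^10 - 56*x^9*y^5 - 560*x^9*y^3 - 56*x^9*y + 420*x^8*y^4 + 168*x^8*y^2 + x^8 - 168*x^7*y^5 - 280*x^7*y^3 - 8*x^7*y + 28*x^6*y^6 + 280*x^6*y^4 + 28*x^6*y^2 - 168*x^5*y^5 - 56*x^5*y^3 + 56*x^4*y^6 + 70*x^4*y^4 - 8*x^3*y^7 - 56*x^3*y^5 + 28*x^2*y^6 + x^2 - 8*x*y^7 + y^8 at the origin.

The Hessian of f at 0 has rank 1. Corank 1: A-series; mu = 7 gives A_7.

A7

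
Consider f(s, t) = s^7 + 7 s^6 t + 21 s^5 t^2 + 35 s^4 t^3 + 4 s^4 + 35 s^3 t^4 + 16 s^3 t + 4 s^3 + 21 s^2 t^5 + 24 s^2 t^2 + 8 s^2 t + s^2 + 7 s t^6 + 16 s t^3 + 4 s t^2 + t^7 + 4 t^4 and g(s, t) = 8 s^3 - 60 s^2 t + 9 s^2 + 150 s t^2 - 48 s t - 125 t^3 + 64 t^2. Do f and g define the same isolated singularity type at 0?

The Hessian of f at 0 has rank 1. Corank 1: A-series; mu = 6 gives A_6. The Hessian of g at 0 has rank 1. Corank 1: A-series; mu = 2 gives A_2. f is A_6 but g is A_2, hence not right-equivalent.

No.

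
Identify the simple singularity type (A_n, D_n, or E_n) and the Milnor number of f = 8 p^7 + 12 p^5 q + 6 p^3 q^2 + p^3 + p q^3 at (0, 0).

The Hessian of f at 0 has rank 0. Corank 2; j^3 = p^3 is a perfect cube, so E-series; the 4-jet and mu = 7 give E_7.

Type E_7, Milnor number mu = 7.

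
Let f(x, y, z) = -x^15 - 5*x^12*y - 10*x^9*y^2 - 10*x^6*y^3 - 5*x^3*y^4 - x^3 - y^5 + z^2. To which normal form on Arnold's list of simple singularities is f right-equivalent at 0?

E8

The Hessian of f at 0 has rank 1. Corank 2; j^3 = -x^3 is a perfect cube, so E-series; the 5-jet and mu = 8 give E_8.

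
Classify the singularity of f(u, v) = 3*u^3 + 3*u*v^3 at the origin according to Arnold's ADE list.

E_{7}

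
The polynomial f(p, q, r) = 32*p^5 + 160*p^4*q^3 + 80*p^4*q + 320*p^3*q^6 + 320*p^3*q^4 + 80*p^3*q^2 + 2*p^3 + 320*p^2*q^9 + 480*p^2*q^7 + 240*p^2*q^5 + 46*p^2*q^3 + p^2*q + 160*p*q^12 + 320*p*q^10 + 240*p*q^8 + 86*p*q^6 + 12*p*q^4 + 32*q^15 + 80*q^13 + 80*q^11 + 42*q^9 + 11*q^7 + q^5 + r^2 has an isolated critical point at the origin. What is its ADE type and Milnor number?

Type D_6, Milnor number mu = 6.

The Hessian of f at 0 has rank 1. Corank 2; j^3 = p^2*(2*p + q) has shape L^2 M (L != M), so D-series; mu = 6 gives D_6.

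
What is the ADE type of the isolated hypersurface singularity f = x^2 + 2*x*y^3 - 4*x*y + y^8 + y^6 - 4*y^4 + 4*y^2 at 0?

The Hessian of f at 0 is [[2, -4], [-4, 8]] with rank 1, so corank 1. A Groebner basis of the Jacobian ideal J(f) in C{x,y} is {x^3 - 12*x*y^2 - 16*x + 32*y, x^2*y - 4*x*y^2 - 4*x + 8*y, x + y^3 - 2*y}; counting standard monomials gives mu = 7. Corank 1: A-series; mu = 7 gives A_7.

A7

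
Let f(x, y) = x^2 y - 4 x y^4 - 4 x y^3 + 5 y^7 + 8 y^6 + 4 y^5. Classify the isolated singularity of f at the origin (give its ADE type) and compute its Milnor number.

Type D_8, Milnor number mu = 8.

The Hessian of f at 0 has rank 0. Corank 2; j^3 = x^2*y has shape L^2 M (L != M), so D-series; mu = 8 gives D_8.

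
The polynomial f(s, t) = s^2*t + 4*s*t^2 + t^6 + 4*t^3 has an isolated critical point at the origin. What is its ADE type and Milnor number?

The Hessian of f at 0 has rank 0. Corank 2; j^3 = t*(s + 2*t)^2 has shape L^2 M (L != M), so D-series; mu = 7 gives D_7.

Type D7, Milnor number mu = 7.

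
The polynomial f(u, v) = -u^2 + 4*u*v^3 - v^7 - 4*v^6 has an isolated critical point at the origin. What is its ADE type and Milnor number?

The Hessian of f at 0 has rank 1. Corank 1: A-series; mu = 6 gives A_6.

Type A6, Milnor number mu = 6.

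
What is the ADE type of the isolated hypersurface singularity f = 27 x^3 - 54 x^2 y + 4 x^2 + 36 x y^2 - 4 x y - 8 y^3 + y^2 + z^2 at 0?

A_2

The Hessian of f at 0 is [[8, -4, 0], [-4, 2, 0], [0, 0, 2]] with rank 2, so corank 1. A Groebner basis of the Jacobian ideal J(f) in C{x,y,z} is {y^2, x - y/2, z}; counting standard monomials gives mu = 2. Corank 1: A-series; mu = 2 gives A_2.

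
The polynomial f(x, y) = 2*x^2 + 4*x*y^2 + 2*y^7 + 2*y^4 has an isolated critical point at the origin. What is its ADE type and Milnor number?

Type A_{6}, Milnor number mu = 6.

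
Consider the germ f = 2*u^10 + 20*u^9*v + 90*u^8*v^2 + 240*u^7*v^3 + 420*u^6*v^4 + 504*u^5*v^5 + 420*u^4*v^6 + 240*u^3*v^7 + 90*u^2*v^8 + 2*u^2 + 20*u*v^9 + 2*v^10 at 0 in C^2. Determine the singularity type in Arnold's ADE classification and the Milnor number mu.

Type A_{9}, Milnor number mu = 9.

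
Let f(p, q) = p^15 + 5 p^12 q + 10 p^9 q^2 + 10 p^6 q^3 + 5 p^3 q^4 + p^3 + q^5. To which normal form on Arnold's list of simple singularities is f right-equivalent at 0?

E_{8}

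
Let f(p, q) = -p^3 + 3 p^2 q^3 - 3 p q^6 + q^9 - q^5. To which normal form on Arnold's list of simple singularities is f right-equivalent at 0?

E8

The Hessian of f at 0 has rank 0. Corank 2; j^3 = -p^3 is a perfect cube, so E-series; the 5-jet and mu = 8 give E_8.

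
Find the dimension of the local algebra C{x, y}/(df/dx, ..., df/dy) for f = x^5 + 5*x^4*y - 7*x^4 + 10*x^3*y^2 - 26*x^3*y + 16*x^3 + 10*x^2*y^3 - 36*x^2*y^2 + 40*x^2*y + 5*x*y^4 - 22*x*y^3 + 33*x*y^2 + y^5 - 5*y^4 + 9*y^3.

5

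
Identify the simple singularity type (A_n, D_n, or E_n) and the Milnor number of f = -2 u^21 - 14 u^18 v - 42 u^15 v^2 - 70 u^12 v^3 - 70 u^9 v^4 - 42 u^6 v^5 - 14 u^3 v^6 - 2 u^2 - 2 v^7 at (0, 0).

The Hessian of f at 0 is [[-4, 0], [0, 0]] with rank 1, so corank 1. A Groebner basis of the Jacobian ideal J(f) in C{u,v} is {v^6, u}; counting standard monomials gives mu = 6. Corank 1: A-series; mu = 6 gives A_6.

Type A_{6}, Milnor number mu = 6.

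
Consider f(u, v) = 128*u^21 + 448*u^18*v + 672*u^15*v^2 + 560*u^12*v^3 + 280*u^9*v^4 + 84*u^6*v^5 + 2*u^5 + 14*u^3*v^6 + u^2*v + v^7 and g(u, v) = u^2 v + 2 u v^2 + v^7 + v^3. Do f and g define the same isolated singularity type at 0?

Yes.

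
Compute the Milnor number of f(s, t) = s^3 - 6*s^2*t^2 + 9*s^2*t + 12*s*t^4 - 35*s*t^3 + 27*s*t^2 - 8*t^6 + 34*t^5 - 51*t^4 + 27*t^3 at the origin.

7

The Hessian of f at 0 has rank 0. Corank 2; j^3 = (s + 3*t)^3 is a perfect cube, so E-series; the 4-jet and mu = 7 give E_7.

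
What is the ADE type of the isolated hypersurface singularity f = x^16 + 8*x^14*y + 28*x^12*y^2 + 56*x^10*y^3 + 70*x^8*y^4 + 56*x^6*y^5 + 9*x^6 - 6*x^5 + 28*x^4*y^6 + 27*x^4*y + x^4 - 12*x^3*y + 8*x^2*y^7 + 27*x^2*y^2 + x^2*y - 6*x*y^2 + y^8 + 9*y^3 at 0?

D9

The Hessian of f at 0 is [[0, 0], [0, 0]] with rank 0, so corank 2. A Groebner basis of the Jacobian ideal J(f) in C{x,y} is {x^4 - x^3/3 + x*y/3 - y^2, 531433*x^3/648 - 2187*x^2/8 + x*y^3 - 2*x*y^2/3 + 531473*x*y/648 + y^3 - 4*y^2/27, 177145*x^3/162 - 729*x^2/2 - 14*x*y^2/27 + 531463*x*y/486 + y^4 + 2*y^3/3 - 11*y^2/81, x^2*y - x*y/3 + y^2}; counting standard monomials gives mu = 9. Corank 2; j^3 = y*(x - 3*y)^2 has shape L^2 M (L != M), so D-series; mu = 9 gives D_9.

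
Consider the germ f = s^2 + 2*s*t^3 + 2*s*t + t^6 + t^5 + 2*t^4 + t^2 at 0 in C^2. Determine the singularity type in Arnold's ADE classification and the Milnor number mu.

Type A4, Milnor number mu = 4.

The Hessian of f at 0 has rank 1. Corank 1: A-series; mu = 4 gives A_4.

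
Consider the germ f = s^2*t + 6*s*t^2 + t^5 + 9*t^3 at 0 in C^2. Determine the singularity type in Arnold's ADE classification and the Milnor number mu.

Type D6, Milnor number mu = 6.

The Hessian of f at 0 is [[0, 0], [0, 0]] with rank 0, so corank 2. A Groebner basis of the Jacobian ideal J(f) in C{s,t} is {s^2/5 + t^4 - 9*t^2/5, s^3 + 27*t^3, s*t + 3*t^2}; counting standard monomials gives mu = 6. Corank 2; j^3 = t*(s + 3*t)^2 has shape L^2 M (L != M), so D-series; mu = 6 gives D_6.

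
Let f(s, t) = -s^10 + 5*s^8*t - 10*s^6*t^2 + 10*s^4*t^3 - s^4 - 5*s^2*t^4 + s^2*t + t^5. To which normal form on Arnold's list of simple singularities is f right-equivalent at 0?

D_6

The Hessian of f at 0 has rank 0. Corank 2; j^3 = s^2*t has shape L^2 M (L != M), so D-series; mu = 6 gives D_6.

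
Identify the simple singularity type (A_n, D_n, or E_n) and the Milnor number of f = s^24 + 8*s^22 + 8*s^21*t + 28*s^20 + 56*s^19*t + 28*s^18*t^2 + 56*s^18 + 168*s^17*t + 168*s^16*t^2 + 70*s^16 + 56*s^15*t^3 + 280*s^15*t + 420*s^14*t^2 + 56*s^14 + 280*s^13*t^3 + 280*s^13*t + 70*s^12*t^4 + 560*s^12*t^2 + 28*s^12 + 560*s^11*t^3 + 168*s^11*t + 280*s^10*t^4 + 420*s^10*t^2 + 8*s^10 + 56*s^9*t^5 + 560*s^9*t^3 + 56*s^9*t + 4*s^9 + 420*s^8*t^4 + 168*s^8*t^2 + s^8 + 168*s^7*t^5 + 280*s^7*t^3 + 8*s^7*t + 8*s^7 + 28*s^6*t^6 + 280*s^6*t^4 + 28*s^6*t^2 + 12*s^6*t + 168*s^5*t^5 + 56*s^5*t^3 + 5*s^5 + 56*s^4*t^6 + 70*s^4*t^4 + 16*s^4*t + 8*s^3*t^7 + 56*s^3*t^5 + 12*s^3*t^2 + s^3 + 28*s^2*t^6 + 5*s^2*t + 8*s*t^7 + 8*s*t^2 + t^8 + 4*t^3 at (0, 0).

Type D_9, Milnor number mu = 9.

The Hessian of f at 0 is [[0, 0], [0, 0]] with rank 0, so corank 2. A Groebner basis of the Jacobian ideal J(f) in C{s,t} is {s^2*t^2 + 3*s^2*t/256 - s^2/8 + 3*s*t^2/64 - 3*s*t/4 + 3*t^3/64 - t^2, -s^2*t/128 + s^2/8 + s*t^3 - s*t^2/32 + 5*s*t/8 - t^3/32 + 3*t^2/4, 5*s^2*t/1024 - 3*s^2/32 + 5*s*t^2/256 - 7*s*t/16 + t^4 + 5*t^3/256 - t^2/2, s^3 + 6*s^2*t + 12*s*t^2 + 8*t^3}; counting standard monomials gives mu = 9. Corank 2; j^3 = (s + t)*(s + 2*t)^2 has shape L^2 M (L != M), so D-series; mu = 9 gives D_9.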